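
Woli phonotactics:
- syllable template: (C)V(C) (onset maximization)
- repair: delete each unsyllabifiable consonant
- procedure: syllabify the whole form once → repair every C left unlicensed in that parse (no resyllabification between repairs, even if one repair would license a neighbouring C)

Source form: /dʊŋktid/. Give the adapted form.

Under (C)V(C), the unsyllabifiable consonants are /k/ (at most one coda consonant is licensed; onsets are limited to one consonant).
Each unlicensed consonant is deleted: /k/.

dʊŋtid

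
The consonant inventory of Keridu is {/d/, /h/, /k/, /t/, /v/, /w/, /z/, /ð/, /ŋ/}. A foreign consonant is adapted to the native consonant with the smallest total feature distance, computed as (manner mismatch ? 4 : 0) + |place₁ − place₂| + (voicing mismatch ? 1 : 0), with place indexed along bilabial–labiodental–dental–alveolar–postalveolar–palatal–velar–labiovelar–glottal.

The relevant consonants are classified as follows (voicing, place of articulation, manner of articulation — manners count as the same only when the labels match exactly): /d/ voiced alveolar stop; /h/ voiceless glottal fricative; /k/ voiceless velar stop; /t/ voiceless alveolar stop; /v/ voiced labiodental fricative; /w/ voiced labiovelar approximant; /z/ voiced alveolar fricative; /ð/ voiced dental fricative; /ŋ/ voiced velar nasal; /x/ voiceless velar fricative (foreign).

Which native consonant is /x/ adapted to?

/h/ is closest: same manner (fricative), place distance 2 (velar→glottal), same voicing; total 2. Next closest is /k/ at distance 4.

h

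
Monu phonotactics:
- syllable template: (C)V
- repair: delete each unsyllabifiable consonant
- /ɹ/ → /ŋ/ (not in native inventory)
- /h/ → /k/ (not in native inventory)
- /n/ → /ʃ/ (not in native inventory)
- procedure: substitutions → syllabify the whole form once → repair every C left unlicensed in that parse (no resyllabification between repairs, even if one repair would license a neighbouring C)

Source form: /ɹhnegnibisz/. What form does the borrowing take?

ʃeʃibi

Substitution: /ɹ/ → /ŋ/, /h/ → /k/, /n/ → /ʃ/, giving /ŋkʃegʃibisz/.
The consonants /ŋ/, /k/, /g/, /s/, /z/ cannot be parsed into a legal (C)V syllable (no codas are permitted; onsets are limited to one consonant).
Each unlicensed consonant is deleted: /ŋ/, /k/, /g/, /s/, /z/.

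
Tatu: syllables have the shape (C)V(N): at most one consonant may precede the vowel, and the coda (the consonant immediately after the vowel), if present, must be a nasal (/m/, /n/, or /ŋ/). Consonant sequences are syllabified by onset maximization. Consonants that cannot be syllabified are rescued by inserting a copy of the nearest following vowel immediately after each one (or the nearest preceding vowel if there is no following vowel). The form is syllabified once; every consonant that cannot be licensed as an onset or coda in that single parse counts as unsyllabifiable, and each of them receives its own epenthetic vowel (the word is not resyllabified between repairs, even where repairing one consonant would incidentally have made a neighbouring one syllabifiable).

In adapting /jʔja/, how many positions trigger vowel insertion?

The unsyllabifiable consonants are /j/, /ʔ/; each receives one epenthetic vowel.

2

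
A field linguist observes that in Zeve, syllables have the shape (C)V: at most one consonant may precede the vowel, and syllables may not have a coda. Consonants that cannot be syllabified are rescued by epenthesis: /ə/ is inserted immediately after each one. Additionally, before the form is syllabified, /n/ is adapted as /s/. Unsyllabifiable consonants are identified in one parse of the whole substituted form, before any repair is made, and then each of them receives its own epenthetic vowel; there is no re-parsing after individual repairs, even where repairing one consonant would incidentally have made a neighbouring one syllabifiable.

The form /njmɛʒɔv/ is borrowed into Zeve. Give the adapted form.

Substitution: /n/ → /s/, giving /sjmɛʒɔv/.
Under (C)V, the unsyllabifiable consonants are /s/, /j/, /v/ (no codas are permitted; onsets are limited to one consonant).
Each unlicensed consonant becomes the onset of a new syllable: /s/ → /sə/, /j/ → /jə/, /v/ → /və/.

səjəmɛʒɔvə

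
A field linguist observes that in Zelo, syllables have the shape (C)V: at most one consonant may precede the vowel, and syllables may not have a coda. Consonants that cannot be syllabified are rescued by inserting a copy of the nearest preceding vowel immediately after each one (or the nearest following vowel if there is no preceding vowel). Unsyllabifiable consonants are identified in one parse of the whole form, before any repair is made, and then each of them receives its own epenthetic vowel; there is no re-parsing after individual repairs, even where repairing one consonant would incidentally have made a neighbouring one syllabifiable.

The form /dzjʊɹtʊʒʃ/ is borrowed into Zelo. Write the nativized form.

dʊzʊjʊɹʊtʊʒʊʃʊ

The consonants /d/, /z/, /ɹ/, /ʒ/, /ʃ/ cannot be parsed into a legal (C)V syllable (no codas are permitted; onsets are limited to one consonant).
Inserting the epenthetic vowel yields /d/ → /dʊ/, /z/ → /zʊ/, /ɹ/ → /ɹʊ/, /ʒ/ → /ʒʊ/, /ʃ/ → /ʃʊ/.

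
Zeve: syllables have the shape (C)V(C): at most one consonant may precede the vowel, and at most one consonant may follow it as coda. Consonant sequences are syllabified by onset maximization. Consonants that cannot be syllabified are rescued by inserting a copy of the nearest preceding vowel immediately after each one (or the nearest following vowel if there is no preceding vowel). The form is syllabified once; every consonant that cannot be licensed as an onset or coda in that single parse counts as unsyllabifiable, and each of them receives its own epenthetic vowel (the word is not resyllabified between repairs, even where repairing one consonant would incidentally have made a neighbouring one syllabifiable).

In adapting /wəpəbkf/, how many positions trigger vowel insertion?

The unsyllabifiable consonants are /k/, /f/; each receives one epenthetic vowel.

2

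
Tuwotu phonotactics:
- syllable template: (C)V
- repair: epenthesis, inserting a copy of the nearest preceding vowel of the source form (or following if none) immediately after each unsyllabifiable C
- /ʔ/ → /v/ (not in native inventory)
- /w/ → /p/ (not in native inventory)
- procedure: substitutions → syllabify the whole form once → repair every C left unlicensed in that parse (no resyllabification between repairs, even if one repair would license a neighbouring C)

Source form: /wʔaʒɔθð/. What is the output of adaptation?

pavaʒɔθɔðɔ

Substitution: /w/ → /p/, /ʔ/ → /v/, giving /pvaʒɔθð/.
Syllabifying with onset maximization leaves /p/, /θ/, /ð/ stranded (no codas are permitted; onsets are limited to one consonant).
Epenthesis after each stranded consonant: /p/ → /pa/, /θ/ → /θɔ/, /ð/ → /ðɔ/.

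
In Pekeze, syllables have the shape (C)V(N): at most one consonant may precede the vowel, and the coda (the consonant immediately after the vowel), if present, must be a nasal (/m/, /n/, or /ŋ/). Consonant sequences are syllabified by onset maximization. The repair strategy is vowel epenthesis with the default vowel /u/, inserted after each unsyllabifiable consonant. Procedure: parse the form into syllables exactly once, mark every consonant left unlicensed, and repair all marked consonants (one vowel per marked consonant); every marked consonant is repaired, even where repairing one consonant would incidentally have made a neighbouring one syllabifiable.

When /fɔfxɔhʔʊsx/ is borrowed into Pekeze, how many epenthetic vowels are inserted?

The unsyllabifiable consonants are /f/, /h/, /s/, /x/; each receives one epenthetic vowel.

4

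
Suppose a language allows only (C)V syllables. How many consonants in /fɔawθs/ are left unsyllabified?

The consonants /w/, /θ/, /s/ cannot be parsed into a legal (C)V syllable (no codas are permitted; onsets are limited to one consonant).

3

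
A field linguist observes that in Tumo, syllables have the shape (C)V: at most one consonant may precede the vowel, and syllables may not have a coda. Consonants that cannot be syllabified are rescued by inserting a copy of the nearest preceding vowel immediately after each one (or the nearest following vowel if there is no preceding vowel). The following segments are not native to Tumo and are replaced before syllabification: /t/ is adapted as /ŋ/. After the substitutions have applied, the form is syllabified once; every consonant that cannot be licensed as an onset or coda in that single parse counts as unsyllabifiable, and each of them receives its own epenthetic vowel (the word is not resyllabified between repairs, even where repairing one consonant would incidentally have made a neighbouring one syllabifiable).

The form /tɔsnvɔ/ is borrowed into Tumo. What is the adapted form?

Substitution: /t/ → /ŋ/, giving /ŋɔsnvɔ/.
Under (C)V, the unsyllabifiable consonants are /s/, /n/ (no codas are permitted; onsets are limited to one consonant).
Inserting the epenthetic vowel yields /s/ → /sɔ/, /n/ → /nɔ/.

ŋɔsɔnɔvɔ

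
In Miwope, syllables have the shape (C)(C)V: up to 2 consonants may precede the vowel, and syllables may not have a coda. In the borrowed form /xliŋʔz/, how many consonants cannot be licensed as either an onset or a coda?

Under (C)(C)V, the unsyllabifiable consonants are /ŋ/, /ʔ/, /z/ (no codas are permitted; onsets may contain at most 2 consonants).

3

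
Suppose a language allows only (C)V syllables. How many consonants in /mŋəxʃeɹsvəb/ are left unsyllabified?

Under (C)V, the unsyllabifiable consonants are /m/, /x/, /ɹ/, /s/, /b/ (no codas are permitted; onsets are limited to one consonant).

5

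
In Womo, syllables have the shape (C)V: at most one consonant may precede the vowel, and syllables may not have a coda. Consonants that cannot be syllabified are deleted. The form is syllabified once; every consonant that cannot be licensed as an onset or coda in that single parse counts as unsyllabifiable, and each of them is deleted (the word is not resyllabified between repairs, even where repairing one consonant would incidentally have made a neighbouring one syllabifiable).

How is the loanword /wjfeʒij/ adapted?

feʒi

Syllabifying with onset maximization leaves /w/, /j/, /j/ stranded (no codas are permitted; onsets are limited to one consonant).
Deleting the stranded consonants removes /w/, /j/, /j/.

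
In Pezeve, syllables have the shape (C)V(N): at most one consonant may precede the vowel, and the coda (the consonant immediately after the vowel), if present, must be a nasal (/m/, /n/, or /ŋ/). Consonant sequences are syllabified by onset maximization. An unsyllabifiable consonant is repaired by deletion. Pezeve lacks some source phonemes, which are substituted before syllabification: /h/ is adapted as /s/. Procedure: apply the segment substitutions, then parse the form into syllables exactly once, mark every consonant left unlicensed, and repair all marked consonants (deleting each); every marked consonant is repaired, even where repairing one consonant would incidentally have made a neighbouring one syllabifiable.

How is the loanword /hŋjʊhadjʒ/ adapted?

Substitution: /h/ → /s/, giving /sŋjʊsadjʒ/.
Syllabifying with onset maximization leaves /s/, /ŋ/, /d/, /j/, /ʒ/ stranded (only a nasal (/m/, /n/, or /ŋ/) is licensed in coda position; onsets are limited to one consonant).
Deletion applies to /s/, /ŋ/, /d/, /j/, /ʒ/.

jʊsa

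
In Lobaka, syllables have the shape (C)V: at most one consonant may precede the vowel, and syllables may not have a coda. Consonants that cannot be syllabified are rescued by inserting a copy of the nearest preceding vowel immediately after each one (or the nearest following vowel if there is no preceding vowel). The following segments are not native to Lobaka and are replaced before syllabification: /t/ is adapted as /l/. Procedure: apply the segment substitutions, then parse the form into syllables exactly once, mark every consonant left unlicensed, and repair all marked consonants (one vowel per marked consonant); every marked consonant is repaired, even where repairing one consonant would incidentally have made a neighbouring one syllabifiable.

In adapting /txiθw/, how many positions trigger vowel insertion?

3

After substitution the input is /lxiθw/.
The unsyllabifiable consonants are /l/, /θ/, /w/; each receives one epenthetic vowel.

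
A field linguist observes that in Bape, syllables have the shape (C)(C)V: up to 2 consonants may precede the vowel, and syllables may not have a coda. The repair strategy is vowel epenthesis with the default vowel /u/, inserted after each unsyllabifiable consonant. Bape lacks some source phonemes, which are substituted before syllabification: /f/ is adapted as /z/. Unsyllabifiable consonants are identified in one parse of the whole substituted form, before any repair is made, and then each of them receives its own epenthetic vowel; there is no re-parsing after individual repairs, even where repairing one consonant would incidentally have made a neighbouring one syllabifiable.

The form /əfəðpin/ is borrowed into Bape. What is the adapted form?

əzəðpinu

Substitution: /f/ → /z/, giving /əzəðpin/.
Syllabifying with onset maximization leaves /n/ stranded (no codas are permitted; onsets may contain at most 2 consonants).
Epenthesis after each stranded consonant: /n/ → /nu/.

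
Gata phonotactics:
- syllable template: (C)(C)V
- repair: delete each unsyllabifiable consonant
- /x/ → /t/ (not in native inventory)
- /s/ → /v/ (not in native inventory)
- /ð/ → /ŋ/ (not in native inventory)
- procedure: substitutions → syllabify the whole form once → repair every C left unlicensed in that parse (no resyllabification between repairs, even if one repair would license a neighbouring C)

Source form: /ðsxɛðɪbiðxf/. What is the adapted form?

Substitution: /ð/ → /ŋ/, /s/ → /v/, /x/ → /t/, giving /ŋvtɛŋɪbiŋtf/.
Syllabifying with onset maximization leaves /ŋ/, /ŋ/, /t/, /f/ stranded (no codas are permitted; onsets may contain at most 2 consonants).
Deletion applies to /ŋ/, /ŋ/, /t/, /f/.

vtɛŋɪbi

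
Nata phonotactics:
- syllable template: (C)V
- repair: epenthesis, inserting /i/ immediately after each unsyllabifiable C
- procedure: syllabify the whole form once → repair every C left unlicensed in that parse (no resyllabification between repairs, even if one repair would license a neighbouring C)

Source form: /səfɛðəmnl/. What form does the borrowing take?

səfɛðəminili

Under (C)V, the unsyllabifiable consonants are /m/, /n/, /l/ (no codas are permitted; onsets are limited to one consonant).
Inserting the epenthetic vowel yields /m/ → /mi/, /n/ → /ni/, /l/ → /li/.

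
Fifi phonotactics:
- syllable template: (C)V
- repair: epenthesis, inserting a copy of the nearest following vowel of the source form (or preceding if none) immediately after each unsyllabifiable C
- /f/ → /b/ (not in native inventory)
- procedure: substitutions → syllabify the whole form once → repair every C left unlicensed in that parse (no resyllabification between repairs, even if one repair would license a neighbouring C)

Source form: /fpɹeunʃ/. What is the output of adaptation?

Substitution: /f/ → /b/, giving /bpɹeunʃ/.
The consonants /b/, /p/, /n/, /ʃ/ cannot be parsed into a legal (C)V syllable (no codas are permitted; onsets are limited to one consonant).
Epenthesis after each stranded consonant: /b/ → /be/, /p/ → /pe/, /n/ → /nu/, /ʃ/ → /ʃu/.

bepeɹeunuʃu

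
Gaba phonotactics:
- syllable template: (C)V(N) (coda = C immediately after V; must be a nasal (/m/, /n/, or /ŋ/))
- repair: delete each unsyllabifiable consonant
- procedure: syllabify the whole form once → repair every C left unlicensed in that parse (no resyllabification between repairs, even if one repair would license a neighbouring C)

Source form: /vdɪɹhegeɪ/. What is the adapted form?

The consonants /v/, /ɹ/ cannot be parsed into a legal (C)V(N) syllable (only a nasal (/m/, /n/, or /ŋ/) is licensed in coda position; onsets are limited to one consonant).
Each unlicensed consonant is deleted: /v/, /ɹ/.

dɪhegeɪ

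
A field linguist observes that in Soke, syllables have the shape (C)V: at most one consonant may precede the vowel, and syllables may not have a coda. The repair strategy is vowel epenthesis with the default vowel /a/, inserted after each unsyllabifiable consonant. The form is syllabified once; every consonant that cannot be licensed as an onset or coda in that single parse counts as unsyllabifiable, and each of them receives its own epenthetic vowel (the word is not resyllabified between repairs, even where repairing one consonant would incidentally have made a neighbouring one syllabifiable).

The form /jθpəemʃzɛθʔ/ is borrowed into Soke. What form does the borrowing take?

jaθapəemaʃazɛθaʔa

The consonants /j/, /θ/, /m/, /ʃ/, /θ/, /ʔ/ cannot be parsed into a legal (C)V syllable (no codas are permitted; onsets are limited to one consonant).
Epenthesis after each stranded consonant: /j/ → /ja/, /θ/ → /θa/, /m/ → /ma/, /ʃ/ → /ʃa/, /θ/ → /θa/, /ʔ/ → /ʔa/.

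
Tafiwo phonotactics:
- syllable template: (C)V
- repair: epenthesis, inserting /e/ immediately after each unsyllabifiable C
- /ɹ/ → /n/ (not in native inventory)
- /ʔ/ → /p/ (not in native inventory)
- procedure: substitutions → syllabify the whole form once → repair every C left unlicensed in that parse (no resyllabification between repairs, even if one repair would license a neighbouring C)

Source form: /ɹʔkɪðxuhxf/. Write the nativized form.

nepekɪðexuhexefe

Substitution: /ɹ/ → /n/, /ʔ/ → /p/, giving /npkɪðxuhxf/.
The consonants /n/, /p/, /ð/, /h/, /x/, /f/ cannot be parsed into a legal (C)V syllable (no codas are permitted; onsets are limited to one consonant).
Each unlicensed consonant becomes the onset of a new syllable: /n/ → /ne/, /p/ → /pe/, /ð/ → /ðe/, /h/ → /he/, /x/ → /xe/, /f/ → /fe/.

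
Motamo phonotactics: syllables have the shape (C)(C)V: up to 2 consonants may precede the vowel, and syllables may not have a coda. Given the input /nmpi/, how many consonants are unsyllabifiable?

Under (C)(C)V, the unsyllabifiable consonants are /n/ (no codas are permitted; onsets may contain at most 2 consonants).

1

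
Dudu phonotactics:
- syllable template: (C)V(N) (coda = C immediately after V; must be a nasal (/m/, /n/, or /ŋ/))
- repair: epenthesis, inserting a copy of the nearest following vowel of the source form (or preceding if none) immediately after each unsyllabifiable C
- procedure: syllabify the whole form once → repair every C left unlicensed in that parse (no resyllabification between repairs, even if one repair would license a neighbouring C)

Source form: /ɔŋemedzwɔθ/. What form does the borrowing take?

ɔŋemedɔzɔwɔθɔ

The consonants /d/, /z/, /θ/ cannot be parsed into a legal (C)V(N) syllable (only a nasal (/m/, /n/, or /ŋ/) is licensed in coda position; onsets are limited to one consonant).
Epenthesis after each stranded consonant: /d/ → /dɔ/, /z/ → /zɔ/, /θ/ → /θɔ/.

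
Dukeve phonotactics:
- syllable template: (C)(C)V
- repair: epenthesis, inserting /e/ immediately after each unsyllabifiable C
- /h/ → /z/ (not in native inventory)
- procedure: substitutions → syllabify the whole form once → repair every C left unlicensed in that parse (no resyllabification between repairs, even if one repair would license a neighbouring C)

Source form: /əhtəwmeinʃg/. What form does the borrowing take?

Substitution: /h/ → /z/, giving /əztəwmeinʃg/.
The consonants /n/, /ʃ/, /g/ cannot be parsed into a legal (C)(C)V syllable (no codas are permitted; onsets may contain at most 2 consonants).
Epenthesis after each stranded consonant: /n/ → /ne/, /ʃ/ → /ʃe/, /g/ → /ge/.

əztəwmeineʃege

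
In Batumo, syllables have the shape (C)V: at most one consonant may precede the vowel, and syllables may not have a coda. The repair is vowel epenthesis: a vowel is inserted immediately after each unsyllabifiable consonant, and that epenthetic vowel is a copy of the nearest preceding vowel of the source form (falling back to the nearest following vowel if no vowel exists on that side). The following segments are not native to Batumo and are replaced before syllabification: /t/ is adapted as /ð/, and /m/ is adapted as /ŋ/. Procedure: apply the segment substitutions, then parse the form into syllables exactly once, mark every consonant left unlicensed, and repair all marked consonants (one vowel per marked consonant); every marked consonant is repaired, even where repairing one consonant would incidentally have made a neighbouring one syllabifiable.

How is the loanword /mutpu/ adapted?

Substitution: /m/ → /ŋ/, /t/ → /ð/, giving /ŋuðpu/.
Syllabifying with onset maximization leaves /ð/ stranded (no codas are permitted; onsets are limited to one consonant).
Inserting the epenthetic vowel yields /ð/ → /ðu/.

ŋuðupu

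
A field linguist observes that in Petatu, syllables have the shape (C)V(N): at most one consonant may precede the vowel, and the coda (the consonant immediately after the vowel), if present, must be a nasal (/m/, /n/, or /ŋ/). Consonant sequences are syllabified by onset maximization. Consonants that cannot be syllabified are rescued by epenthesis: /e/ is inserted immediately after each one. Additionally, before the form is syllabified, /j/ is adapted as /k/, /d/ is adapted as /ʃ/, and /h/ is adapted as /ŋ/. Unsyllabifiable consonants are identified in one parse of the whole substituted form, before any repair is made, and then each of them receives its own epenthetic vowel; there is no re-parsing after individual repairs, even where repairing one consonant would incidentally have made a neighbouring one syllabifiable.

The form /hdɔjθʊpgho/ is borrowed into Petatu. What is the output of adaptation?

ŋeʃɔkeθʊpegeŋo

Substitution: /h/ → /ŋ/, /d/ → /ʃ/, /j/ → /k/, giving /ŋʃɔkθʊpgŋo/.
Under (C)V(N), the unsyllabifiable consonants are /ŋ/, /k/, /p/, /g/ (only a nasal (/m/, /n/, or /ŋ/) is licensed in coda position; onsets are limited to one consonant).
Inserting the epenthetic vowel yields /ŋ/ → /ŋe/, /k/ → /ke/, /p/ → /pe/, /g/ → /ge/.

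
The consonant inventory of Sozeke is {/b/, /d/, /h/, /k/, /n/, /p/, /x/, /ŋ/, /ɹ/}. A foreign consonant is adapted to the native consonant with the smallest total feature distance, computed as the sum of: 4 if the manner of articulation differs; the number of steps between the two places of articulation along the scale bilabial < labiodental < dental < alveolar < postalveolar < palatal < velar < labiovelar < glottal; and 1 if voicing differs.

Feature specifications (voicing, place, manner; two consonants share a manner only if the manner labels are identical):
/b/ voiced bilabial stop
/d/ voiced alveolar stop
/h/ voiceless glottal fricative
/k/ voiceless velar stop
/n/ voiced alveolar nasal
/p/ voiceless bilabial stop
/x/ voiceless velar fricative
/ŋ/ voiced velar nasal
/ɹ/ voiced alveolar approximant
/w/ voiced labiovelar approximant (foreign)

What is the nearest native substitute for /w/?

/ɹ/ is closest: same manner (approximant), place distance 4 (labiovelar→alveolar), same voicing; total 4. Next closest is /ŋ/ at distance 5.

ɹ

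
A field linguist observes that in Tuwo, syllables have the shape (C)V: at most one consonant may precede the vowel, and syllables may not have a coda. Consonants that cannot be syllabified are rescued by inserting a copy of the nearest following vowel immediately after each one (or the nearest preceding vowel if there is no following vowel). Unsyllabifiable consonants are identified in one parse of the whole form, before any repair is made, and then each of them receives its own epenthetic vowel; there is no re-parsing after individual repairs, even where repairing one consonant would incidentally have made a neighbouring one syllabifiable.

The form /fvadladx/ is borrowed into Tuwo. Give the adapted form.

The consonants /f/, /d/, /d/, /x/ cannot be parsed into a legal (C)V syllable (no codas are permitted; onsets are limited to one consonant).
Each unlicensed consonant becomes the onset of a new syllable: /f/ → /fa/, /d/ → /da/, /d/ → /da/, /x/ → /xa/.

favadaladaxa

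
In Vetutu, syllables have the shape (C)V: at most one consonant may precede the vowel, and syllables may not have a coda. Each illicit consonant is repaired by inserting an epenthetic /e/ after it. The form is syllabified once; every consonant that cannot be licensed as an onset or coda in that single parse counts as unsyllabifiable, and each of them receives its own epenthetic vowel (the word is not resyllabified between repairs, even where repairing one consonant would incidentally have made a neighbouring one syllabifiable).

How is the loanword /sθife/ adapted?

Under (C)V, the unsyllabifiable consonants are /s/ (no codas are permitted; onsets are limited to one consonant).
Epenthesis after each stranded consonant: /s/ → /se/.

seθife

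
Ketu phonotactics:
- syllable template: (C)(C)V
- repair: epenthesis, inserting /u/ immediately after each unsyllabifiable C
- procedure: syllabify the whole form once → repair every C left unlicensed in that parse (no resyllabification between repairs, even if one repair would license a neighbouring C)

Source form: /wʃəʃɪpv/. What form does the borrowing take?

wʃəʃɪpuvu

Syllabifying with onset maximization leaves /p/, /v/ stranded (no codas are permitted; onsets may contain at most 2 consonants).
Each unlicensed consonant becomes the onset of a new syllable: /p/ → /pu/, /v/ → /vu/.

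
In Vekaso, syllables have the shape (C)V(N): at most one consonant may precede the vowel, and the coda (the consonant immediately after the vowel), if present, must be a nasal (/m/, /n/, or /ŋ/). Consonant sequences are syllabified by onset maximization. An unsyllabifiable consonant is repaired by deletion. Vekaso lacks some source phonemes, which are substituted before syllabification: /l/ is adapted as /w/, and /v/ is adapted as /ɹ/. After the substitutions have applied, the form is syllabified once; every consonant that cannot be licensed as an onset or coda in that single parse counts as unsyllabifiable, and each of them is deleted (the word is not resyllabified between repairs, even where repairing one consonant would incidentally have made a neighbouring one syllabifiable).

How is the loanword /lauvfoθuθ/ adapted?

Substitution: /l/ → /w/, /v/ → /ɹ/, giving /wauɹfoθuθ/.
Under (C)V(N), the unsyllabifiable consonants are /ɹ/, /θ/ (only a nasal (/m/, /n/, or /ŋ/) is licensed in coda position; onsets are limited to one consonant).
Each unlicensed consonant is deleted: /ɹ/, /θ/.

waufoθu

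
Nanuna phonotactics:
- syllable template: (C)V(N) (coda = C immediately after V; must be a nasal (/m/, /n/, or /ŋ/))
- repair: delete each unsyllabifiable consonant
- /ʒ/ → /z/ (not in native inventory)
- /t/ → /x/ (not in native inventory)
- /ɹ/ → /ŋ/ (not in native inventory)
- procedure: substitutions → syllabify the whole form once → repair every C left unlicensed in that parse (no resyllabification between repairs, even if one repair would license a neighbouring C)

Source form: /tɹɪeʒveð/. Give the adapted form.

Substitution: /t/ → /x/, /ɹ/ → /ŋ/, /ʒ/ → /z/, giving /xŋɪezveð/.
The consonants /x/, /z/, /ð/ cannot be parsed into a legal (C)V(N) syllable (only a nasal (/m/, /n/, or /ŋ/) is licensed in coda position; onsets are limited to one consonant).
Deletion applies to /x/, /z/, /ð/.

ŋɪeve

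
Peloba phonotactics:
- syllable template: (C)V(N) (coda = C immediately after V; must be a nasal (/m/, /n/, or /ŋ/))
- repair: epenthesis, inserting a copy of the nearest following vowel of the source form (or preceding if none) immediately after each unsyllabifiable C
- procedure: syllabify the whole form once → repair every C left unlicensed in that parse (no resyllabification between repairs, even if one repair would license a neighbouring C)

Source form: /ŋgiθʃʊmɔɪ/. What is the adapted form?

Syllabifying with onset maximization leaves /ŋ/, /θ/ stranded (only a nasal (/m/, /n/, or /ŋ/) is licensed in coda position; onsets are limited to one consonant).
Epenthesis after each stranded consonant: /ŋ/ → /ŋi/, /θ/ → /θʊ/.

ŋigiθʊʃʊmɔɪ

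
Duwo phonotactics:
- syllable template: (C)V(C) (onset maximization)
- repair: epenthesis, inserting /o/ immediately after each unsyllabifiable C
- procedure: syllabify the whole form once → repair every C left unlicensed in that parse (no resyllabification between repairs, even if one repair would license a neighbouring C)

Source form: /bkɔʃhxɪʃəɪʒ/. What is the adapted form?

Under (C)V(C), the unsyllabifiable consonants are /b/, /h/ (at most one coda consonant is licensed; onsets are limited to one consonant).
Each unlicensed consonant becomes the onset of a new syllable: /b/ → /bo/, /h/ → /ho/.

bokɔʃhoxɪʃəɪʒ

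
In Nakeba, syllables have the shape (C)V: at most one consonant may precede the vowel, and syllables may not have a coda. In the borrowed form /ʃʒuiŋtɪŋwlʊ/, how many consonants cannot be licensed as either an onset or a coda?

The consonants /ʃ/, /ŋ/, /ŋ/, /w/ cannot be parsed into a legal (C)V syllable (no codas are permitted; onsets are limited to one consonant).

4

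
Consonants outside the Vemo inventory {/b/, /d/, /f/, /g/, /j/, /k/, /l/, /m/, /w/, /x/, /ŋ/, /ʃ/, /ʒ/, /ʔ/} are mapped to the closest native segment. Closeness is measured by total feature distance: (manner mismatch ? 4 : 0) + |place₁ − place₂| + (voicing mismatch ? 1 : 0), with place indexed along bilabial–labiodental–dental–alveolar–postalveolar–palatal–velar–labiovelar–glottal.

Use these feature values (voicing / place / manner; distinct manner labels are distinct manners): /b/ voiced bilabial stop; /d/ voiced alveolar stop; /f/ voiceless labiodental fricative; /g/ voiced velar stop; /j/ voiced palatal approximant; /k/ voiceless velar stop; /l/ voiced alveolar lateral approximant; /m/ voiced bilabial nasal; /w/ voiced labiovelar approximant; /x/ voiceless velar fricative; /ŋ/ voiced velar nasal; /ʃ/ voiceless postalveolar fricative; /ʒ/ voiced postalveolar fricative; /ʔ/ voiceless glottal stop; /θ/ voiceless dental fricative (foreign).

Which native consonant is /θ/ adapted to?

f

/f/ is closest: same manner (fricative), place distance 1 (dental→labiodental), same voicing; total 1. Next closest is /ʃ/ at distance 2.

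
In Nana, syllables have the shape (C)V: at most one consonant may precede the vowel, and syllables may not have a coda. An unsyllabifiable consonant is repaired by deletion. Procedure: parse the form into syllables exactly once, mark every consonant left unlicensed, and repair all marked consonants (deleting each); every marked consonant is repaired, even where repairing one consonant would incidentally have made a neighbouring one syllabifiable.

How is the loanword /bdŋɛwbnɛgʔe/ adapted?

Under (C)V, the unsyllabifiable consonants are /b/, /d/, /w/, /b/, /g/ (no codas are permitted; onsets are limited to one consonant).
Each unlicensed consonant is deleted: /b/, /d/, /w/, /b/, /g/.

ŋɛnɛʔe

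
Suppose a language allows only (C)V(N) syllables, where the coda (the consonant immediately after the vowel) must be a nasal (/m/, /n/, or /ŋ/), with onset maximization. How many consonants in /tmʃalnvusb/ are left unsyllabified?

6

Syllabifying with onset maximization leaves /t/, /m/, /l/, /n/, /s/, /b/ stranded (only a nasal (/m/, /n/, or /ŋ/) is licensed in coda position; onsets are limited to one consonant).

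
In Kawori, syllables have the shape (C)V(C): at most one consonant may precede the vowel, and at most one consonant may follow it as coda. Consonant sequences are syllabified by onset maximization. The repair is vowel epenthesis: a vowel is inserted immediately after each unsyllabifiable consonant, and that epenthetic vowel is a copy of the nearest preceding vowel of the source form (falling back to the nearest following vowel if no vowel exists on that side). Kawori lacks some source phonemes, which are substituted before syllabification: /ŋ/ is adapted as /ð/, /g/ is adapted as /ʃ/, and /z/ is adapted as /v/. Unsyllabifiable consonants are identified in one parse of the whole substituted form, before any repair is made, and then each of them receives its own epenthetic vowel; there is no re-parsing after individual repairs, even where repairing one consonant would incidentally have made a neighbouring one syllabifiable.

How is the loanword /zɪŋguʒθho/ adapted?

vɪðʃuʒθuho

Substitution: /z/ → /v/, /ŋ/ → /ð/, /g/ → /ʃ/, giving /vɪðʃuʒθho/.
The consonants /θ/ cannot be parsed into a legal (C)V(C) syllable (at most one coda consonant is licensed; onsets are limited to one consonant).
Inserting the epenthetic vowel yields /θ/ → /θu/.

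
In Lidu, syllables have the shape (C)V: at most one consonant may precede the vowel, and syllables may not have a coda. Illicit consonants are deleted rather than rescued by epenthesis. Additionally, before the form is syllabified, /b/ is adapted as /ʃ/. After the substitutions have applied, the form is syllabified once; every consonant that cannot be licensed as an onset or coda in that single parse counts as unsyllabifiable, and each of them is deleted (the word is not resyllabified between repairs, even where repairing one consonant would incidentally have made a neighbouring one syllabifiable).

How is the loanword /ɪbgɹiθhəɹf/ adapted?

Substitution: /b/ → /ʃ/, giving /ɪʃgɹiθhəɹf/.
The consonants /ʃ/, /g/, /θ/, /ɹ/, /f/ cannot be parsed into a legal (C)V syllable (no codas are permitted; onsets are limited to one consonant).
Deletion applies to /ʃ/, /g/, /θ/, /ɹ/, /f/.

ɪɹihə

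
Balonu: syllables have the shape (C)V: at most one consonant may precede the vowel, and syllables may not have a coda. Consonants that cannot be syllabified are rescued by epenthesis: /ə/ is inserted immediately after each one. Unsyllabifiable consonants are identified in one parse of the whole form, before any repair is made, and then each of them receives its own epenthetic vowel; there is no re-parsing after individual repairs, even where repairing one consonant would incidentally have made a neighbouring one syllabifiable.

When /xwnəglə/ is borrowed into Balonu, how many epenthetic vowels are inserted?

3

The unsyllabifiable consonants are /x/, /w/, /g/; each receives one epenthetic vowel.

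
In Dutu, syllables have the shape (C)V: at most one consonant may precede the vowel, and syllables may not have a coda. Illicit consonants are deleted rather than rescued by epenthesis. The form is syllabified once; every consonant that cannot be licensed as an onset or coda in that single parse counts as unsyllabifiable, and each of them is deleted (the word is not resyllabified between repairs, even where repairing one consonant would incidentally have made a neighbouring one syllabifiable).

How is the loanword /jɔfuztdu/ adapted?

Under (C)V, the unsyllabifiable consonants are /z/, /t/ (no codas are permitted; onsets are limited to one consonant).
Each unlicensed consonant is deleted: /z/, /t/.

jɔfudu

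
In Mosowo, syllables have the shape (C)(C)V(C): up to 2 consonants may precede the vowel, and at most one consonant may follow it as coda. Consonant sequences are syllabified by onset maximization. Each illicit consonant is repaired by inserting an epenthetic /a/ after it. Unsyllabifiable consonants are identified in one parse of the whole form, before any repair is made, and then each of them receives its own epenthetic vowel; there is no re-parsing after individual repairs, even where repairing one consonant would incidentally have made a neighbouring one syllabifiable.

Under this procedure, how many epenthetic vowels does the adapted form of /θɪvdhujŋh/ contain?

2

The unsyllabifiable consonants are /ŋ/, /h/; each receives one epenthetic vowel.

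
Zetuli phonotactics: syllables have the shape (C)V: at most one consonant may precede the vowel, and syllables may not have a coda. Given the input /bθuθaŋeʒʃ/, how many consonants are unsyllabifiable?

Under (C)V, the unsyllabifiable consonants are /b/, /ʒ/, /ʃ/ (no codas are permitted; onsets are limited to one consonant).

3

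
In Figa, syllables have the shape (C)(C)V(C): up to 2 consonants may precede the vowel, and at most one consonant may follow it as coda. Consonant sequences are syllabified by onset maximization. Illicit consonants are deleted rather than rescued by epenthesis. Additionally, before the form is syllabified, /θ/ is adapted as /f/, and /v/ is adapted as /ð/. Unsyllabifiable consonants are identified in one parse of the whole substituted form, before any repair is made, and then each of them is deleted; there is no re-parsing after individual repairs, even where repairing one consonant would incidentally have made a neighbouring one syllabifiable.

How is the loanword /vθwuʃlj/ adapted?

Substitution: /v/ → /ð/, /θ/ → /f/, giving /ðfwuʃlj/.
Under (C)(C)V(C), the unsyllabifiable consonants are /ð/, /l/, /j/ (at most one coda consonant is licensed; onsets may contain at most 2 consonants).
Each unlicensed consonant is deleted: /ð/, /l/, /j/.

fwuʃ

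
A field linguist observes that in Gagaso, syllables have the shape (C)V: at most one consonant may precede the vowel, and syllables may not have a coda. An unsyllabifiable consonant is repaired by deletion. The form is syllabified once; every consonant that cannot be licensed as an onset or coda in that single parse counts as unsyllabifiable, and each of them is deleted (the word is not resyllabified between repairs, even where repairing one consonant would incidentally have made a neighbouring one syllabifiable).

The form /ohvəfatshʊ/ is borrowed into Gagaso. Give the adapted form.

ovəfahʊ

Syllabifying with onset maximization leaves /h/, /t/, /s/ stranded (no codas are permitted; onsets are limited to one consonant).
Each unlicensed consonant is deleted: /h/, /t/, /s/.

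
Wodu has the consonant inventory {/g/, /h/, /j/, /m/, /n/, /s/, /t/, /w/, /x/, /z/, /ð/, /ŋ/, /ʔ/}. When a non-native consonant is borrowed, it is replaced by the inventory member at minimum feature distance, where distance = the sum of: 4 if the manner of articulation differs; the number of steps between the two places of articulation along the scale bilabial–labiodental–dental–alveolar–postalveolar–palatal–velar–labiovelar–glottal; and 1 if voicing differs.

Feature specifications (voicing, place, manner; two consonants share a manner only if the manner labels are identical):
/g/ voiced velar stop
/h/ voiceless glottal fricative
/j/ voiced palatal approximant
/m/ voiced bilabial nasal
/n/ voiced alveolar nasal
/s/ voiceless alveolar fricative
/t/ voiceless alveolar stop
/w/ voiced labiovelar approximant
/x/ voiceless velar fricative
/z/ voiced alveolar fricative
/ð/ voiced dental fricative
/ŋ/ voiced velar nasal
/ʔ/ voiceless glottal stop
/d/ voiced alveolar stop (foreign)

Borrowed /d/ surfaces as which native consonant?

t

/t/ is closest: same manner (stop), place distance 0 (alveolar→alveolar), voicing differs (+1); total 1. Next closest is /g/ at distance 3.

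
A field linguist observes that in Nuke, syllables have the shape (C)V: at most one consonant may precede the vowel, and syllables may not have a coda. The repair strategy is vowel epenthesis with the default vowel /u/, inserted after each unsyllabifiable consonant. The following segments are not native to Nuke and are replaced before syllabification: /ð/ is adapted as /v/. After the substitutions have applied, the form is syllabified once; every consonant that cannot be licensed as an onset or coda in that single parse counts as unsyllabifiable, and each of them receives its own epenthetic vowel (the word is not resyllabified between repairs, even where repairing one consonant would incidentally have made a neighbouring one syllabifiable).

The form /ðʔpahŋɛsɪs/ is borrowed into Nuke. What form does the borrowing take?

Substitution: /ð/ → /v/, giving /vʔpahŋɛsɪs/.
Under (C)V, the unsyllabifiable consonants are /v/, /ʔ/, /h/, /s/ (no codas are permitted; onsets are limited to one consonant).
Epenthesis after each stranded consonant: /v/ → /vu/, /ʔ/ → /ʔu/, /h/ → /hu/, /s/ → /su/.

vuʔupahuŋɛsɪsu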